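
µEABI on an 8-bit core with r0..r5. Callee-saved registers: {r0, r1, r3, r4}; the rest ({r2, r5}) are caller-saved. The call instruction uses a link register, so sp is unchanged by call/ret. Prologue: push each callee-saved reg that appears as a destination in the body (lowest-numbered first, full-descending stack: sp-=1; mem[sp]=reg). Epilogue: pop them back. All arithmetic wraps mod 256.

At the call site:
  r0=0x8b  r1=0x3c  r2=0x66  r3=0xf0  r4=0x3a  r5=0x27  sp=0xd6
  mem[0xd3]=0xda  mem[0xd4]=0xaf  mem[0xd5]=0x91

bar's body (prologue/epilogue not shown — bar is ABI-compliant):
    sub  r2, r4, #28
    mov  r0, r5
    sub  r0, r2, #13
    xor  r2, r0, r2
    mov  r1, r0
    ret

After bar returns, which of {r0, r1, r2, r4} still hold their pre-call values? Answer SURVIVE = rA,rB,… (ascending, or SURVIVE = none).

prologue: push r0 → mem[0xd5]=0x8b, sp=0xd5
prologue: push r1 → mem[0xd4]=0x3c, sp=0xd4
body[0] sub  r2, r4, #28 → r2=0x1e
body[1] mov  r0, r5 → r0=0x27
body[2] sub  r0, r2, #13 → r0=0x11
body[3] xor  r2, r0, r2 → r2=0x0f
body[4] mov  r1, r0 → r1=0x11
epilogue: pop r1=0x3c, sp=0xd5
epilogue: pop r0=0x8b, sp=0xd6
r0: callee-saved, written=True
r1: callee-saved, written=True
r2: caller-saved, written=True
r4: callee-saved, written=False

SURVIVE = r0,r1,r4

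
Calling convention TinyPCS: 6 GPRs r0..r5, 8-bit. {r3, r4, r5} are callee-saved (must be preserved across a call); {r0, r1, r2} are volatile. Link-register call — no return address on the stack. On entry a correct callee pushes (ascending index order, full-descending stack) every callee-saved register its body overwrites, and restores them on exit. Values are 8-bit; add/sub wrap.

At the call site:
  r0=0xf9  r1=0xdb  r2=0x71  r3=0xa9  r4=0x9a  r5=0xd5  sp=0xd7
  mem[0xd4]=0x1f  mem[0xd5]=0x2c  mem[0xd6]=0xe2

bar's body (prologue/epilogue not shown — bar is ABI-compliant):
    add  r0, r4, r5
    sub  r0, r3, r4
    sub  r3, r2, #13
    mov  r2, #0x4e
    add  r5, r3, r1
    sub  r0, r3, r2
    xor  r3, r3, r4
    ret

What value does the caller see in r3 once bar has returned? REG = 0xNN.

prologue: push r3 -> mem[0xd6]=0xa9, sp=0xd6
prologue: push r5 -> mem[0xd5]=0xd5, sp=0xd5
body[0] add  r0, r4, r5 -> r0=0x6f
body[1] sub  r0, r3, r4 -> r0=0x0f
body[2] sub  r3, r2, #13 -> r3=0x64
body[3] mov  r2, #0x4e -> r2=0x4e
body[4] add  r5, r3, r1 -> r5=0x3f
body[5] sub  r0, r3, r2 -> r0=0x16
body[6] xor  r3, r3, r4 -> r3=0xfe
epilogue: pop r5=0xd5, sp=0xd6
epilogue: pop r3=0xa9, sp=0xd7
r3 is callee-saved -> restored

REG = 0xa9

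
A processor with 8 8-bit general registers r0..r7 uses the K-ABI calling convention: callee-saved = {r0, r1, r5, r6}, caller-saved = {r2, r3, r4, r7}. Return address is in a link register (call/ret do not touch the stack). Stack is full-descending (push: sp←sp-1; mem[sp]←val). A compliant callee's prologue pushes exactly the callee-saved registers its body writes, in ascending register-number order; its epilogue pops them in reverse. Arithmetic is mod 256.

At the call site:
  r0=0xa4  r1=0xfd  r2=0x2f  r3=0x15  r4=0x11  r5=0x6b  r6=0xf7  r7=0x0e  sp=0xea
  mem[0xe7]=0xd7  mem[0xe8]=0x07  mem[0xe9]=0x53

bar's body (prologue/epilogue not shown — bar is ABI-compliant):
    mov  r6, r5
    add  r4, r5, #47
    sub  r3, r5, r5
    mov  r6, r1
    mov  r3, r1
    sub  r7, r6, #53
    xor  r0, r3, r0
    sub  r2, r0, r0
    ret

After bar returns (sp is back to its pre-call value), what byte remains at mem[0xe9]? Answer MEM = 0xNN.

MEM = 0xa4

prologue: push r0 → mem[0xe9]=0xa4, sp=0xe9
prologue: push r6 → mem[0xe8]=0xf7, sp=0xe8
body[0] mov  r6, r5 → r6=0x6b
body[1] add  r4, r5, #47 → r4=0x9a
body[2] sub  r3, r5, r5 → r3=0x00
body[3] mov  r6, r1 → r6=0xfd
body[4] mov  r3, r1 → r3=0xfd
body[5] sub  r7, r6, #53 → r7=0xc8
body[6] xor  r0, r3, r0 → r0=0x59
body[7] sub  r2, r0, r0 → r2=0x00
epilogue: pop r6=0xf7, sp=0xe9
epilogue: pop r0=0xa4, sp=0xea
prologue pushed ['r0', 'r6'] at ['0xe9', '0xe8']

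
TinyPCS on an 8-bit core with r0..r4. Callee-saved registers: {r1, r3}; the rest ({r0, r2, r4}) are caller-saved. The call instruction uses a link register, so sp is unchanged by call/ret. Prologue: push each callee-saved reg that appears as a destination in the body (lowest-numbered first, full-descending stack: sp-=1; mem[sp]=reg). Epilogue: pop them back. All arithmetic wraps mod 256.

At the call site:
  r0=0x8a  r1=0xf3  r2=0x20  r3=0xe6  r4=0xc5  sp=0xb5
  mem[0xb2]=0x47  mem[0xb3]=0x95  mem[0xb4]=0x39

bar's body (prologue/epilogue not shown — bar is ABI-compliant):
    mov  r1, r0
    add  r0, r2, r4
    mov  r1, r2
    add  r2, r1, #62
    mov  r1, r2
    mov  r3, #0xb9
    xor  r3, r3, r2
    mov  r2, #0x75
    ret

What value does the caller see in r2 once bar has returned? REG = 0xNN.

prologue: push r1 → mem[0xb4]=0xf3, sp=0xb4
prologue: push r3 → mem[0xb3]=0xe6, sp=0xb3
body[0] mov  r1, r0 → r1=0x8a
body[1] add  r0, r2, r4 → r0=0xe5
body[2] mov  r1, r2 → r1=0x20
body[3] add  r2, r1, #62 → r2=0x5e
body[4] mov  r1, r2 → r1=0x5e
body[5] mov  r3, #0xb9 → r3=0xb9
body[6] xor  r3, r3, r2 → r3=0xe7
body[7] mov  r2, #0x75 → r2=0x75
epilogue: pop r3=0xe6, sp=0xb4
epilogue: pop r1=0xf3, sp=0xb5
r2 is caller-saved → body value

REG = 0x75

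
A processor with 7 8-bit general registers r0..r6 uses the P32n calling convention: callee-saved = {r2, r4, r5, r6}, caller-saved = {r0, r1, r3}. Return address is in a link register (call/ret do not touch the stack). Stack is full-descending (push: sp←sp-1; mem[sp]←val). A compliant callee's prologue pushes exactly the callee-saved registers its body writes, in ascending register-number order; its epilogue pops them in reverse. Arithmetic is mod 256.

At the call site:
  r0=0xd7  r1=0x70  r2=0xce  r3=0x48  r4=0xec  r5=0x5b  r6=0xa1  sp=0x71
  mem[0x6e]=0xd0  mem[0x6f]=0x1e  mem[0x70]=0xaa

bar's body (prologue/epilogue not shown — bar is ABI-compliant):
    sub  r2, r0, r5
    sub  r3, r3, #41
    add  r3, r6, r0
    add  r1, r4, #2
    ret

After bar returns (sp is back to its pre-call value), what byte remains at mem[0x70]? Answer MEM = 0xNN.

prologue: push r2 -> mem[0x70]=0xce, sp=0x70
body[0] sub  r2, r0, r5 -> r2=0x7c
body[1] sub  r3, r3, #41 -> r3=0x1f
body[2] add  r3, r6, r0 -> r3=0x78
body[3] add  r1, r4, #2 -> r1=0xee
epilogue: pop r2=0xce, sp=0x71
prologue pushed ['r2'] at ['0x70']

MEM = 0xce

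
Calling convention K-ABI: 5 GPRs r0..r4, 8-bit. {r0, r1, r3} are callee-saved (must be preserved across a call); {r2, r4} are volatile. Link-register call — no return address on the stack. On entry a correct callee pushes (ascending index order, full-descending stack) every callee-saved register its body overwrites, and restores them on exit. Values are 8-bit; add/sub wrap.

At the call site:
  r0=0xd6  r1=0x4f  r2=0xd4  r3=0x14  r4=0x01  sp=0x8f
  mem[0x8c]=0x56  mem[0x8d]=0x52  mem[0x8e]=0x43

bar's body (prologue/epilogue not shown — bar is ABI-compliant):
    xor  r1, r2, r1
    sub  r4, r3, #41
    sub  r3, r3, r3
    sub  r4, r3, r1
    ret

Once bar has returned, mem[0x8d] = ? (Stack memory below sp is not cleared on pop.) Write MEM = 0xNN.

MEM = 0x14

prologue: push r1 -> mem[0x8e]=0x4f, sp=0x8e
prologue: push r3 -> mem[0x8d]=0x14, sp=0x8d
body[0] xor  r1, r2, r1 -> r1=0x9b
body[1] sub  r4, r3, #41 -> r4=0xeb
body[2] sub  r3, r3, r3 -> r3=0x00
body[3] sub  r4, r3, r1 -> r4=0x65
epilogue: pop r3=0x14, sp=0x8e
epilogue: pop r1=0x4f, sp=0x8f
prologue pushed ['r1', 'r3'] at ['0x8e', '0x8d']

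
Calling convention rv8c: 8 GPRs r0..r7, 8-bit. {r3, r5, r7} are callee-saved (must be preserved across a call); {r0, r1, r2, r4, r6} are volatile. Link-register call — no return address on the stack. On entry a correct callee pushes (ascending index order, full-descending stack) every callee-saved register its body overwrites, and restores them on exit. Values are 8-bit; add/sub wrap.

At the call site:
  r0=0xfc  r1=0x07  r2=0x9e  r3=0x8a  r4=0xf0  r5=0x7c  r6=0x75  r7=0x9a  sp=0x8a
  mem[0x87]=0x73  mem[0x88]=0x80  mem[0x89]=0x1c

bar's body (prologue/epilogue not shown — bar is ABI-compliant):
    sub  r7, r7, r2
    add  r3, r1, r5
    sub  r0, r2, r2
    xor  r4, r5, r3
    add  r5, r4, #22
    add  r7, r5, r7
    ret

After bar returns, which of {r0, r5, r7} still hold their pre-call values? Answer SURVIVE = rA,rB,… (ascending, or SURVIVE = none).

SURVIVE = r5,r7

prologue: push r3 → mem[0x89]=0x8a, sp=0x89
prologue: push r5 → mem[0x88]=0x7c, sp=0x88
prologue: push r7 → mem[0x87]=0x9a, sp=0x87
body[0] sub  r7, r7, r2 → r7=0xfc
body[1] add  r3, r1, r5 → r3=0x83
body[2] sub  r0, r2, r2 → r0=0x00
body[3] xor  r4, r5, r3 → r4=0xff
body[4] add  r5, r4, #22 → r5=0x15
body[5] add  r7, r5, r7 → r7=0x11
epilogue: pop r7=0x9a, sp=0x88
epilogue: pop r5=0x7c, sp=0x89
epilogue: pop r3=0x8a, sp=0x8a
r0: caller-saved, written=True
r5: callee-saved, written=True
r7: callee-saved, written=True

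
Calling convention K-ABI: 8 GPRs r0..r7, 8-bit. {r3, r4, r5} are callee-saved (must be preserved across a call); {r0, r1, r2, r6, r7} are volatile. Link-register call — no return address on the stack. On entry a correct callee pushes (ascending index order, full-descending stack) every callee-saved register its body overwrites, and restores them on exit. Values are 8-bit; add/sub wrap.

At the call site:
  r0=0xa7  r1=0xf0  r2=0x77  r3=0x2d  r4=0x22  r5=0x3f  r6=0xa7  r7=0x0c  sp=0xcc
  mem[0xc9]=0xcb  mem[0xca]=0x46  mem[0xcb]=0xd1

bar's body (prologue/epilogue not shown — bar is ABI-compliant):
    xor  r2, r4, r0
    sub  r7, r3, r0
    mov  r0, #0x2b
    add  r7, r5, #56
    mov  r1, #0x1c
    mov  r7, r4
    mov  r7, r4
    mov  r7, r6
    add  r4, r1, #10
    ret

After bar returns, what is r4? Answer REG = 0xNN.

REG = 0x22

prologue: push r4 → mem[0xcb]=0x22, sp=0xcb
body[0] xor  r2, r4, r0 → r2=0x85
body[1] sub  r7, r3, r0 → r7=0x86
body[2] mov  r0, #0x2b → r0=0x2b
body[3] add  r7, r5, #56 → r7=0x77
body[4] mov  r1, #0x1c → r1=0x1c
body[5] mov  r7, r4 → r7=0x22
body[6] mov  r7, r4 → r7=0x22
body[7] mov  r7, r6 → r7=0xa7
body[8] add  r4, r1, #10 → r4=0x26
epilogue: pop r4=0x22, sp=0xcc
r4 is callee-saved → restored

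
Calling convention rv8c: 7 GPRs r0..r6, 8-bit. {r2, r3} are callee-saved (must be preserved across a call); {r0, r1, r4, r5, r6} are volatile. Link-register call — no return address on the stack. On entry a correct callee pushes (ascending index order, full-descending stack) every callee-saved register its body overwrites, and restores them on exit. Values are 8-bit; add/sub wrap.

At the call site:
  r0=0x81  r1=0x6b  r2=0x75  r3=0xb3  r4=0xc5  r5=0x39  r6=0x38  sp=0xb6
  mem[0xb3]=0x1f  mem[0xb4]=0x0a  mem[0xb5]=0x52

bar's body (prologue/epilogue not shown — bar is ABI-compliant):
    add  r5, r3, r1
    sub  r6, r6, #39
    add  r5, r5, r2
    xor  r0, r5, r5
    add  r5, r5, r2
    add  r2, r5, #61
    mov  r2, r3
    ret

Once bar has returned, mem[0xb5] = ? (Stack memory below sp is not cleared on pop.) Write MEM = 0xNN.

MEM = 0x75

prologue: push r2 -> mem[0xb5]=0x75, sp=0xb5
body[0] add  r5, r3, r1 -> r5=0x1e
body[1] sub  r6, r6, #39 -> r6=0x11
body[2] add  r5, r5, r2 -> r5=0x93
body[3] xor  r0, r5, r5 -> r0=0x00
body[4] add  r5, r5, r2 -> r5=0x08
body[5] add  r2, r5, #61 -> r2=0x45
body[6] mov  r2, r3 -> r2=0xb3
epilogue: pop r2=0x75, sp=0xb6
prologue pushed ['r2'] at ['0xb5']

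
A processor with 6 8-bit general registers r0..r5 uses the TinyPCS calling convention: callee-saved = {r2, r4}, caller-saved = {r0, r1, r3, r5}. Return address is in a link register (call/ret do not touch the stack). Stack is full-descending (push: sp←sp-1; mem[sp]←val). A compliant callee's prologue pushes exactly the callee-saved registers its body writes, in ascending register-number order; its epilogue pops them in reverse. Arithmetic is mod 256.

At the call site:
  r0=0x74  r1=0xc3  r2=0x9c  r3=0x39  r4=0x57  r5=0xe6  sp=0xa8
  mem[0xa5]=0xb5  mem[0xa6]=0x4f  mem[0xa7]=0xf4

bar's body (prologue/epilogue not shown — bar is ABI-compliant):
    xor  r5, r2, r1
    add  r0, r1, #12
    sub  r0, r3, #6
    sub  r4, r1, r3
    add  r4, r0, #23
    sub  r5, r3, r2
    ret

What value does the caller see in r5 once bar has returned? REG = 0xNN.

REG = 0x9d

prologue: push r4 → mem[0xa7]=0x57, sp=0xa7
body[0] xor  r5, r2, r1 → r5=0x5f
body[1] add  r0, r1, #12 → r0=0xcf
body[2] sub  r0, r3, #6 → r0=0x33
body[3] sub  r4, r1, r3 → r4=0x8a
body[4] add  r4, r0, #23 → r4=0x4a
body[5] sub  r5, r3, r2 → r5=0x9d
epilogue: pop r4=0x57, sp=0xa8
r5 is caller-saved → body value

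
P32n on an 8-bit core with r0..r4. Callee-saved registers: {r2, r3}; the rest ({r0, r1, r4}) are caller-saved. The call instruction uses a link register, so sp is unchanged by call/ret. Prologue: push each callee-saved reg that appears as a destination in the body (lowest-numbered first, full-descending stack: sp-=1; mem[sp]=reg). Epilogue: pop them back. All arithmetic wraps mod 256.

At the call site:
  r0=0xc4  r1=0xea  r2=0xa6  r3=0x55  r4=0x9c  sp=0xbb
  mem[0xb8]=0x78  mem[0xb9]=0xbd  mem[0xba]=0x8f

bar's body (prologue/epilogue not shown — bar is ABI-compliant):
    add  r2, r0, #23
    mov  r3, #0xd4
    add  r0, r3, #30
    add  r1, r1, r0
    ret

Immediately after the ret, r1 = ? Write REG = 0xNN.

prologue: push r2 → mem[0xba]=0xa6, sp=0xba
prologue: push r3 → mem[0xb9]=0x55, sp=0xb9
body[0] add  r2, r0, #23 → r2=0xdb
body[1] mov  r3, #0xd4 → r3=0xd4
body[2] add  r0, r3, #30 → r0=0xf2
body[3] add  r1, r1, r0 → r1=0xdc
epilogue: pop r3=0x55, sp=0xba
epilogue: pop r2=0xa6, sp=0xbb
r1 is caller-saved → body value

REG = 0xdc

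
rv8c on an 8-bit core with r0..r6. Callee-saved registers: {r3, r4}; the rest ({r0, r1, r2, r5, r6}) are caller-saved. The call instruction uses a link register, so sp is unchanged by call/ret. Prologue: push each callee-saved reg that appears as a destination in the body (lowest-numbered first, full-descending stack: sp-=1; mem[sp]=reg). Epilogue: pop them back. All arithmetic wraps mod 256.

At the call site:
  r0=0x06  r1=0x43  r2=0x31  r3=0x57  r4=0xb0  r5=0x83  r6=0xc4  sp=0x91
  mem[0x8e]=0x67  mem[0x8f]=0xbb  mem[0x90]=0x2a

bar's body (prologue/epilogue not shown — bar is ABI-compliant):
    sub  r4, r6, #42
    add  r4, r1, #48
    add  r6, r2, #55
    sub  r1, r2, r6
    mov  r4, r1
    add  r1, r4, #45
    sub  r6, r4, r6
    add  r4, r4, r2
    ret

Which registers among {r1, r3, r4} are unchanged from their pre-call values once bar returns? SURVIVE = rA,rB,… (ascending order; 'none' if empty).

SURVIVE = r3,r4

prologue: push r4 → mem[0x90]=0xb0, sp=0x90
body[0] sub  r4, r6, #42 → r4=0x9a
body[1] add  r4, r1, #48 → r4=0x73
body[2] add  r6, r2, #55 → r6=0x68
body[3] sub  r1, r2, r6 → r1=0xc9
body[4] mov  r4, r1 → r4=0xc9
body[5] add  r1, r4, #45 → r1=0xf6
body[6] sub  r6, r4, r6 → r6=0x61
body[7] add  r4, r4, r2 → r4=0xfa
epilogue: pop r4=0xb0, sp=0x91
r1: caller-saved, written=True
r3: callee-saved, written=False
r4: callee-saved, written=True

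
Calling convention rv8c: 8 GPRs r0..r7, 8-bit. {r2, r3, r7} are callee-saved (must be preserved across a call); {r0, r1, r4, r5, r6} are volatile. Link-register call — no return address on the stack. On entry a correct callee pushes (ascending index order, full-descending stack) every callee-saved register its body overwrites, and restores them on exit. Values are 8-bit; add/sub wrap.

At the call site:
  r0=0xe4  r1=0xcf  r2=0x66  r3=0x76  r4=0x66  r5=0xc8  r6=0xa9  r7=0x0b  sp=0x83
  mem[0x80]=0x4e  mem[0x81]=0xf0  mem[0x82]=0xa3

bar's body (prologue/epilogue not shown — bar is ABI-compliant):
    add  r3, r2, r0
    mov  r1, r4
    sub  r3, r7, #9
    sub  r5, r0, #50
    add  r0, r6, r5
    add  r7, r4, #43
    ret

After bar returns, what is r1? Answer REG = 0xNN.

prologue: push r3 → mem[0x82]=0x76, sp=0x82
prologue: push r7 → mem[0x81]=0x0b, sp=0x81
body[0] add  r3, r2, r0 → r3=0x4a
body[1] mov  r1, r4 → r1=0x66
body[2] sub  r3, r7, #9 → r3=0x02
body[3] sub  r5, r0, #50 → r5=0xb2
body[4] add  r0, r6, r5 → r0=0x5b
body[5] add  r7, r4, #43 → r7=0x91
epilogue: pop r7=0x0b, sp=0x82
epilogue: pop r3=0x76, sp=0x83
r1 is caller-saved → body value

REG = 0x66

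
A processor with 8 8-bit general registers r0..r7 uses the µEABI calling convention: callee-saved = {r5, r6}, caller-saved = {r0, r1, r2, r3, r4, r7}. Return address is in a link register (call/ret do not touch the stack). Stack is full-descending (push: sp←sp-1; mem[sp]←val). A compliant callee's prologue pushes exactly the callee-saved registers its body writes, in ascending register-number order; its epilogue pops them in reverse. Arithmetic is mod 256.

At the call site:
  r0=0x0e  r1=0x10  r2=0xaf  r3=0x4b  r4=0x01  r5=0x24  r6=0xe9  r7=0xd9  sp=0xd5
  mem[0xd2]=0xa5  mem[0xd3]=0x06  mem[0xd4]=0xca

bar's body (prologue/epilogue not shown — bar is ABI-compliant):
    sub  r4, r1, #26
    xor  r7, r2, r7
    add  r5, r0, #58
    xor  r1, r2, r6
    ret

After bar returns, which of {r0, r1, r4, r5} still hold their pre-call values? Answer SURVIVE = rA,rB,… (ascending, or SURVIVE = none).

prologue: push r5 -> mem[0xd4]=0x24, sp=0xd4
body[0] sub  r4, r1, #26 -> r4=0xf6
body[1] xor  r7, r2, r7 -> r7=0x76
body[2] add  r5, r0, #58 -> r5=0x48
body[3] xor  r1, r2, r6 -> r1=0x46
epilogue: pop r5=0x24, sp=0xd5
r0: caller-saved, written=False
r1: caller-saved, written=True
r4: caller-saved, written=True
r5: callee-saved, written=True

SURVIVE = r0,r5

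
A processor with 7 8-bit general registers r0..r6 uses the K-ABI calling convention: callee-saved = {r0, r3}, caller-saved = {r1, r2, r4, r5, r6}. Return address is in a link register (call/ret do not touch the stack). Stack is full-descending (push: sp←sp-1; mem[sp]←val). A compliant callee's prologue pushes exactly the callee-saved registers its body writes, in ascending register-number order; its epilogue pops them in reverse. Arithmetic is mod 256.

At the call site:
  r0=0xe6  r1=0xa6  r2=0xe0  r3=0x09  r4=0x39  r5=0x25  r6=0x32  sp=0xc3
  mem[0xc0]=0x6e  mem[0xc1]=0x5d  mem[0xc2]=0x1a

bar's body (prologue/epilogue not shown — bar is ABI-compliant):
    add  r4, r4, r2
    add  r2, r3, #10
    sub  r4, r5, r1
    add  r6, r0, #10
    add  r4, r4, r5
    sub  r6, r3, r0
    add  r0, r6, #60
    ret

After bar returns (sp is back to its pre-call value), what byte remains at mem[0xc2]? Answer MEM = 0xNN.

prologue: push r0 -> mem[0xc2]=0xe6, sp=0xc2
body[0] add  r4, r4, r2 -> r4=0x19
body[1] add  r2, r3, #10 -> r2=0x13
body[2] sub  r4, r5, r1 -> r4=0x7f
body[3] add  r6, r0, #10 -> r6=0xf0
body[4] add  r4, r4, r5 -> r4=0xa4
body[5] sub  r6, r3, r0 -> r6=0x23
body[6] add  r0, r6, #60 -> r0=0x5f
epilogue: pop r0=0xe6, sp=0xc3
prologue pushed ['r0'] at ['0xc2']

MEM = 0xe6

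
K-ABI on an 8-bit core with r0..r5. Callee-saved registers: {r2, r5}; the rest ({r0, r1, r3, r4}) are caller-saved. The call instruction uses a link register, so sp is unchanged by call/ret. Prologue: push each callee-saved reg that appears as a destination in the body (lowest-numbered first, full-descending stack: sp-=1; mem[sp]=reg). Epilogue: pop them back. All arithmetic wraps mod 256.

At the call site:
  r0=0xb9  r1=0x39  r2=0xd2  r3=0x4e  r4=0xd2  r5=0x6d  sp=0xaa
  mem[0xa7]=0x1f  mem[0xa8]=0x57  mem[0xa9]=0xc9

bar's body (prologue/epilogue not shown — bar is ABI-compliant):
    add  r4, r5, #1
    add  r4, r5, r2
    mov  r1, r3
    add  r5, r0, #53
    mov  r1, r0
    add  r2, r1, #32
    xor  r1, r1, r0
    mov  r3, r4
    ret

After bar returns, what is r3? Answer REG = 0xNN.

REG = 0x3f

prologue: push r2 → mem[0xa9]=0xd2, sp=0xa9
prologue: push r5 → mem[0xa8]=0x6d, sp=0xa8
body[0] add  r4, r5, #1 → r4=0x6e
body[1] add  r4, r5, r2 → r4=0x3f
body[2] mov  r1, r3 → r1=0x4e
body[3] add  r5, r0, #53 → r5=0xee
body[4] mov  r1, r0 → r1=0xb9
body[5] add  r2, r1, #32 → r2=0xd9
body[6] xor  r1, r1, r0 → r1=0x00
body[7] mov  r3, r4 → r3=0x3f
epilogue: pop r5=0x6d, sp=0xa9
epilogue: pop r2=0xd2, sp=0xaa
r3 is caller-saved → body value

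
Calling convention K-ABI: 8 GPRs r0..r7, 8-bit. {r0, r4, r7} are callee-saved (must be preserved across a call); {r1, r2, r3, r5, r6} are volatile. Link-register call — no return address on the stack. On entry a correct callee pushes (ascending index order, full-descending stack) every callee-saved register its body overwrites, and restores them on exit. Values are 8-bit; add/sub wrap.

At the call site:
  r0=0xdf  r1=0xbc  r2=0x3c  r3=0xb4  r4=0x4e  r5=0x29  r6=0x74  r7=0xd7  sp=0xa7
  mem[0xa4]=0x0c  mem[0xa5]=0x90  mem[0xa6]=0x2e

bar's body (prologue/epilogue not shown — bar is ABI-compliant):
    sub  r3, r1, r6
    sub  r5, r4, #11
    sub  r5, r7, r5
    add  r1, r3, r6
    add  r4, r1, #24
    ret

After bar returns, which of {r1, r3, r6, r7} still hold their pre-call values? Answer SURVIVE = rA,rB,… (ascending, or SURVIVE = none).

SURVIVE = r1,r6,r7

prologue: push r4 → mem[0xa6]=0x4e, sp=0xa6
body[0] sub  r3, r1, r6 → r3=0x48
body[1] sub  r5, r4, #11 → r5=0x43
body[2] sub  r5, r7, r5 → r5=0x94
body[3] add  r1, r3, r6 → r1=0xbc
body[4] add  r4, r1, #24 → r4=0xd4
epilogue: pop r4=0x4e, sp=0xa7
r1: caller-saved, written=True
r3: caller-saved, written=True
r6: caller-saved, written=False
r7: callee-saved, written=False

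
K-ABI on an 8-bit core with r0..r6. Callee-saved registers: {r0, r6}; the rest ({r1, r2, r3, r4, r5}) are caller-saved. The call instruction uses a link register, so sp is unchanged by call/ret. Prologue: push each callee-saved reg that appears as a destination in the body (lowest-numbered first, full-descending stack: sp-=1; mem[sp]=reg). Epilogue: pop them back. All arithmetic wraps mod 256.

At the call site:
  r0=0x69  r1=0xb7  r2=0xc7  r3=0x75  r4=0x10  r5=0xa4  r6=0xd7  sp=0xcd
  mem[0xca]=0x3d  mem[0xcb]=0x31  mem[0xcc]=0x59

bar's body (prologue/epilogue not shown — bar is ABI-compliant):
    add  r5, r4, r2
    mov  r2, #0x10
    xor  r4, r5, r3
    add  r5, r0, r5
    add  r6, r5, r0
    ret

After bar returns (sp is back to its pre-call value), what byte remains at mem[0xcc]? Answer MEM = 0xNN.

prologue: push r6 → mem[0xcc]=0xd7, sp=0xcc
body[0] add  r5, r4, r2 → r5=0xd7
body[1] mov  r2, #0x10 → r2=0x10
body[2] xor  r4, r5, r3 → r4=0xa2
body[3] add  r5, r0, r5 → r5=0x40
body[4] add  r6, r5, r0 → r6=0xa9
epilogue: pop r6=0xd7, sp=0xcd
prologue pushed ['r6'] at ['0xcc']

MEM = 0xd7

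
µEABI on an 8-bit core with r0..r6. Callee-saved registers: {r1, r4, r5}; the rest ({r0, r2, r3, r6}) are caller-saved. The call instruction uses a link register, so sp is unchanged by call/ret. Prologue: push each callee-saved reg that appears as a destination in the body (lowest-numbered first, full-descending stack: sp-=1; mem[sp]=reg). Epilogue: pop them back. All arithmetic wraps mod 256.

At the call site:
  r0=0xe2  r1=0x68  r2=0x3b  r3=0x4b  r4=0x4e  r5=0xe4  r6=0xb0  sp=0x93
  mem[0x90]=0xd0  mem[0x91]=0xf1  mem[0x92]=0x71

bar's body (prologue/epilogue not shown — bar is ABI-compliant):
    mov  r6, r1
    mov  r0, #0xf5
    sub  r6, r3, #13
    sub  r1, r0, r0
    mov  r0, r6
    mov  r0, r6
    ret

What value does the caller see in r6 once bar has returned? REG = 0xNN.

prologue: push r1 → mem[0x92]=0x68, sp=0x92
body[0] mov  r6, r1 → r6=0x68
body[1] mov  r0, #0xf5 → r0=0xf5
body[2] sub  r6, r3, #13 → r6=0x3e
body[3] sub  r1, r0, r0 → r1=0x00
body[4] mov  r0, r6 → r0=0x3e
body[5] mov  r0, r6 → r0=0x3e
epilogue: pop r1=0x68, sp=0x93
r6 is caller-saved → body value

REG = 0x3e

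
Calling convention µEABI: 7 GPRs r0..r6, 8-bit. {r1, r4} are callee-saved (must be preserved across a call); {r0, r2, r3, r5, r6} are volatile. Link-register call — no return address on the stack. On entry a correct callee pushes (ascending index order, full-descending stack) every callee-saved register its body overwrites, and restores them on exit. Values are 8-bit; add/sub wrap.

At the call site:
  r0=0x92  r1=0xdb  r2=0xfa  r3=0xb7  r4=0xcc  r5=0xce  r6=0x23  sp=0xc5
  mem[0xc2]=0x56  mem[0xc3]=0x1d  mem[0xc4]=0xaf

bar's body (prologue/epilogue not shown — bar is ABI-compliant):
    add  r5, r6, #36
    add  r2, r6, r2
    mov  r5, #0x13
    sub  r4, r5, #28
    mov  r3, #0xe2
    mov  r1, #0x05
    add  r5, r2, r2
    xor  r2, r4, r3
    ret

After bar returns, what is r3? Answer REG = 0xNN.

prologue: push r1 → mem[0xc4]=0xdb, sp=0xc4
prologue: push r4 → mem[0xc3]=0xcc, sp=0xc3
body[0] add  r5, r6, #36 → r5=0x47
body[1] add  r2, r6, r2 → r2=0x1d
body[2] mov  r5, #0x13 → r5=0x13
body[3] sub  r4, r5, #28 → r4=0xf7
body[4] mov  r3, #0xe2 → r3=0xe2
body[5] mov  r1, #0x05 → r1=0x05
body[6] add  r5, r2, r2 → r5=0x3a
body[7] xor  r2, r4, r3 → r2=0x15
epilogue: pop r4=0xcc, sp=0xc4
epilogue: pop r1=0xdb, sp=0xc5
r3 is caller-saved → body value

REG = 0xe2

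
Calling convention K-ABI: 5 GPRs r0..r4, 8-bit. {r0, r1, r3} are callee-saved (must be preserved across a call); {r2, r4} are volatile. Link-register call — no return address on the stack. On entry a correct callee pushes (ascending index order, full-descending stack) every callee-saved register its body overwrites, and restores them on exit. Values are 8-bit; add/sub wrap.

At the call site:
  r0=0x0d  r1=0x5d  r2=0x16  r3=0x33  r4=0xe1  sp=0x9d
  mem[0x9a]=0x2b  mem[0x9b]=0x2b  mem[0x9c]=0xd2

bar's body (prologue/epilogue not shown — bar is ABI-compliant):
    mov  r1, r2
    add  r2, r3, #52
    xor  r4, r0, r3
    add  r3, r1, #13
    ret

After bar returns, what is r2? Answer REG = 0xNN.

REG = 0x67

prologue: push r1 -> mem[0x9c]=0x5d, sp=0x9c
prologue: push r3 -> mem[0x9b]=0x33, sp=0x9b
body[0] mov  r1, r2 -> r1=0x16
body[1] add  r2, r3, #52 -> r2=0x67
body[2] xor  r4, r0, r3 -> r4=0x3e
body[3] add  r3, r1, #13 -> r3=0x23
epilogue: pop r3=0x33, sp=0x9c
epilogue: pop r1=0x5d, sp=0x9d
r2 is caller-saved -> body value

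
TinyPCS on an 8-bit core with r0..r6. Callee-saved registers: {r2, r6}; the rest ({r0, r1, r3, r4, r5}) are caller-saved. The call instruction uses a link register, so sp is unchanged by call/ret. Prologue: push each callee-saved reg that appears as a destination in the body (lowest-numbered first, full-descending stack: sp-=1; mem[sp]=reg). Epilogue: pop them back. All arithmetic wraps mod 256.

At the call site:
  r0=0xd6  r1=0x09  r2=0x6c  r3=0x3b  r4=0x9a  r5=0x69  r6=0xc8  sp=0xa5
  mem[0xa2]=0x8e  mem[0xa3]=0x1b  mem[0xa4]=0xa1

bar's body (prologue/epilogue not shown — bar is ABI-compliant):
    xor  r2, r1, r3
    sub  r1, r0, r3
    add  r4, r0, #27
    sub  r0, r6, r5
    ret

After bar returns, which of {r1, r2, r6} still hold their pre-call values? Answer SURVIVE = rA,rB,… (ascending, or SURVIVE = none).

SURVIVE = r2,r6

prologue: push r2 → mem[0xa4]=0x6c, sp=0xa4
body[0] xor  r2, r1, r3 → r2=0x32
body[1] sub  r1, r0, r3 → r1=0x9b
body[2] add  r4, r0, #27 → r4=0xf1
body[3] sub  r0, r6, r5 → r0=0x5f
epilogue: pop r2=0x6c, sp=0xa5
r1: caller-saved, written=True
r2: callee-saved, written=True
r6: callee-saved, written=False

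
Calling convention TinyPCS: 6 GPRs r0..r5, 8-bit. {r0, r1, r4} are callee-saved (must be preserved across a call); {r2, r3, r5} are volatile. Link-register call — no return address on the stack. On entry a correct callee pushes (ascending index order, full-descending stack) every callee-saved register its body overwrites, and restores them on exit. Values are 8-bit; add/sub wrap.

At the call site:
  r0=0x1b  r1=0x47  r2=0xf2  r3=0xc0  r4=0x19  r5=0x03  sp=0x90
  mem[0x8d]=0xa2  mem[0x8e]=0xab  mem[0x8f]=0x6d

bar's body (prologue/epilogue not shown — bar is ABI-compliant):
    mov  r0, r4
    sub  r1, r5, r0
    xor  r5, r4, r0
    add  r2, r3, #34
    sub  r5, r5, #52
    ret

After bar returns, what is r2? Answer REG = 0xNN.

REG = 0xe2

prologue: push r0 → mem[0x8f]=0x1b, sp=0x8f
prologue: push r1 → mem[0x8e]=0x47, sp=0x8e
body[0] mov  r0, r4 → r0=0x19
body[1] sub  r1, r5, r0 → r1=0xea
body[2] xor  r5, r4, r0 → r5=0x00
body[3] add  r2, r3, #34 → r2=0xe2
body[4] sub  r5, r5, #52 → r5=0xcc
epilogue: pop r1=0x47, sp=0x8f
epilogue: pop r0=0x1b, sp=0x90
r2 is caller-saved → body value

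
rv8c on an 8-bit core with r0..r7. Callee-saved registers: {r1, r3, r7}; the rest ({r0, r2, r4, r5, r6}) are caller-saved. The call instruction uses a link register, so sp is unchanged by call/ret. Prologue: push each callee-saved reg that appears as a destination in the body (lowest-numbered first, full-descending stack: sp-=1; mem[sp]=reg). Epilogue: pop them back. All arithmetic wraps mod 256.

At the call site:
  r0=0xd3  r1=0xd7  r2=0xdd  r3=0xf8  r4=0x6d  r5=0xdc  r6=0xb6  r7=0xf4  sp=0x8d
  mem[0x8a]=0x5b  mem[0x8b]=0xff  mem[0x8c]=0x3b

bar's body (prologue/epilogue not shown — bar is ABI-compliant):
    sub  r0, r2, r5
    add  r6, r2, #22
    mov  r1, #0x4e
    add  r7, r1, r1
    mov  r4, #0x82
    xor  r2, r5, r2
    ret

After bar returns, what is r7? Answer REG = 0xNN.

prologue: push r1 → mem[0x8c]=0xd7, sp=0x8c
prologue: push r7 → mem[0x8b]=0xf4, sp=0x8b
body[0] sub  r0, r2, r5 → r0=0x01
body[1] add  r6, r2, #22 → r6=0xf3
body[2] mov  r1, #0x4e → r1=0x4e
body[3] add  r7, r1, r1 → r7=0x9c
body[4] mov  r4, #0x82 → r4=0x82
body[5] xor  r2, r5, r2 → r2=0x01
epilogue: pop r7=0xf4, sp=0x8c
epilogue: pop r1=0xd7, sp=0x8d
r7 is callee-saved → restored

REG = 0xf4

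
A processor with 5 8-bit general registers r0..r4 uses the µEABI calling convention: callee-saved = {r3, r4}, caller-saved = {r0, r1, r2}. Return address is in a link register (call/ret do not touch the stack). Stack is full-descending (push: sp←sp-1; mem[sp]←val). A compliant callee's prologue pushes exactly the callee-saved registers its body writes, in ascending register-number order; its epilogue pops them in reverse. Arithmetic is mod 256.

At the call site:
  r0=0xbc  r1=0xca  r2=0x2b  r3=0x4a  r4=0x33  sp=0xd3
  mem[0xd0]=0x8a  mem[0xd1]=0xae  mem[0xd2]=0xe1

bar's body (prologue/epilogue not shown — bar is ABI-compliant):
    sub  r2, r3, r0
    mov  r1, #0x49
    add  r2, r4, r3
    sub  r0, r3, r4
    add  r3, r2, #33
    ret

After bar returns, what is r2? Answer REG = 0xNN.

prologue: push r3 -> mem[0xd2]=0x4a, sp=0xd2
body[0] sub  r2, r3, r0 -> r2=0x8e
body[1] mov  r1, #0x49 -> r1=0x49
body[2] add  r2, r4, r3 -> r2=0x7d
body[3] sub  r0, r3, r4 -> r0=0x17
body[4] add  r3, r2, #33 -> r3=0x9e
epilogue: pop r3=0x4a, sp=0xd3
r2 is caller-saved -> body value

REG = 0x7d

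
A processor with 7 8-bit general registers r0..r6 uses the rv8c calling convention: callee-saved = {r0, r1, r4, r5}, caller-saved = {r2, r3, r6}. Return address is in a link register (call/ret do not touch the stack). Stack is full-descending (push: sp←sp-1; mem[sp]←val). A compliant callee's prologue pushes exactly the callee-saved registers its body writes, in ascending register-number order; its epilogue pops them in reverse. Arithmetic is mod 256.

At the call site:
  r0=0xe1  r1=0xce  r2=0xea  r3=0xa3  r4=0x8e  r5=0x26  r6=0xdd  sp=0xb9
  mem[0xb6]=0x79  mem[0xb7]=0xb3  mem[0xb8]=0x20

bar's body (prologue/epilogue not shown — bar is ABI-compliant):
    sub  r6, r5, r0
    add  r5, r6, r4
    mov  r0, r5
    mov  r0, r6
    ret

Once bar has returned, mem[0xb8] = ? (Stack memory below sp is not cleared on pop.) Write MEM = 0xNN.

MEM = 0xe1

prologue: push r0 → mem[0xb8]=0xe1, sp=0xb8
prologue: push r5 → mem[0xb7]=0x26, sp=0xb7
body[0] sub  r6, r5, r0 → r6=0x45
body[1] add  r5, r6, r4 → r5=0xd3
body[2] mov  r0, r5 → r0=0xd3
body[3] mov  r0, r6 → r0=0x45
epilogue: pop r5=0x26, sp=0xb8
epilogue: pop r0=0xe1, sp=0xb9
prologue pushed ['r0', 'r5'] at ['0xb8', '0xb7']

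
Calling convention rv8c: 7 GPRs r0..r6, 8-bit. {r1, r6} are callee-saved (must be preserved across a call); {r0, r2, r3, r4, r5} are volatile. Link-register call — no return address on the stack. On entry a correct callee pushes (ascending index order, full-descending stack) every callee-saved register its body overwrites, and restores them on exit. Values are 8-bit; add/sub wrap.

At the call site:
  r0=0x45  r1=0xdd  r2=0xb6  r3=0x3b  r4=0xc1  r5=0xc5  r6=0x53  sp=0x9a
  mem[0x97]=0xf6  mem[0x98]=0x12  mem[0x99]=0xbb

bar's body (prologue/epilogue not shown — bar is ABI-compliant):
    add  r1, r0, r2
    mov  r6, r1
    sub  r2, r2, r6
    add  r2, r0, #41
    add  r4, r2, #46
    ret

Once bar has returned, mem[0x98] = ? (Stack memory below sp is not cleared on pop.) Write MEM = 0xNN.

MEM = 0x53

prologue: push r1 -> mem[0x99]=0xdd, sp=0x99
prologue: push r6 -> mem[0x98]=0x53, sp=0x98
body[0] add  r1, r0, r2 -> r1=0xfb
body[1] mov  r6, r1 -> r6=0xfb
body[2] sub  r2, r2, r6 -> r2=0xbb
body[3] add  r2, r0, #41 -> r2=0x6e
body[4] add  r4, r2, #46 -> r4=0x9c
epilogue: pop r6=0x53, sp=0x99
epilogue: pop r1=0xdd, sp=0x9a
prologue pushed ['r1', 'r6'] at ['0x99', '0x98']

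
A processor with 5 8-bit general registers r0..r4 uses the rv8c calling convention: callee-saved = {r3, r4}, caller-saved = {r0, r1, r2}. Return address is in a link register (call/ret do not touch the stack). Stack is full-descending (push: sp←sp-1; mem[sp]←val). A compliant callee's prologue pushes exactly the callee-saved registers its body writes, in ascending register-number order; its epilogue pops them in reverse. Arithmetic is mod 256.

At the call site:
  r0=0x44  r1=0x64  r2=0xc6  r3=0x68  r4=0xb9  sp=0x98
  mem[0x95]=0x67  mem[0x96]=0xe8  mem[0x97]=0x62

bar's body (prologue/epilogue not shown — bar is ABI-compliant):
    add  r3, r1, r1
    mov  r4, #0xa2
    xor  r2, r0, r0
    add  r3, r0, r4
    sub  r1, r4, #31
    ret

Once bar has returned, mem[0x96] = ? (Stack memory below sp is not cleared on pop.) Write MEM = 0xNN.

MEM = 0xb9

prologue: push r3 -> mem[0x97]=0x68, sp=0x97
prologue: push r4 -> mem[0x96]=0xb9, sp=0x96
body[0] add  r3, r1, r1 -> r3=0xc8
body[1] mov  r4, #0xa2 -> r4=0xa2
body[2] xor  r2, r0, r0 -> r2=0x00
body[3] add  r3, r0, r4 -> r3=0xe6
body[4] sub  r1, r4, #31 -> r1=0x83
epilogue: pop r4=0xb9, sp=0x97
epilogue: pop r3=0x68, sp=0x98
prologue pushed ['r3', 'r4'] at ['0x97', '0x96']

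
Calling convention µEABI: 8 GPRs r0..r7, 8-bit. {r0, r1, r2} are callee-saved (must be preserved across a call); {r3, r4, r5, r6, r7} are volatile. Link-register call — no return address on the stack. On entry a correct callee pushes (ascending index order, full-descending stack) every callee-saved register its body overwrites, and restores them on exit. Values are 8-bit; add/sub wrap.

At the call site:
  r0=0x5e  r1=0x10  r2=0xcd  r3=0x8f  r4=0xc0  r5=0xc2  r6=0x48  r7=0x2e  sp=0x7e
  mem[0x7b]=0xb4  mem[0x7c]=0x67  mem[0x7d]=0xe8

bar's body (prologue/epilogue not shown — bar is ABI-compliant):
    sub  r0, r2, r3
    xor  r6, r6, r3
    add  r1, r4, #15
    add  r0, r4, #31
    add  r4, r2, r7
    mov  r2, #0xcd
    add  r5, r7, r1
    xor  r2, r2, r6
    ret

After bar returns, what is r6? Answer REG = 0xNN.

REG = 0xc7

prologue: push r0 → mem[0x7d]=0x5e, sp=0x7d
prologue: push r1 → mem[0x7c]=0x10, sp=0x7c
prologue: push r2 → mem[0x7b]=0xcd, sp=0x7b
body[0] sub  r0, r2, r3 → r0=0x3e
body[1] xor  r6, r6, r3 → r6=0xc7
body[2] add  r1, r4, #15 → r1=0xcf
body[3] add  r0, r4, #31 → r0=0xdf
body[4] add  r4, r2, r7 → r4=0xfb
body[5] mov  r2, #0xcd → r2=0xcd
body[6] add  r5, r7, r1 → r5=0xfd
body[7] xor  r2, r2, r6 → r2=0x0a
epilogue: pop r2=0xcd, sp=0x7c
epilogue: pop r1=0x10, sp=0x7d
epilogue: pop r0=0x5e, sp=0x7e
r6 is caller-saved → body value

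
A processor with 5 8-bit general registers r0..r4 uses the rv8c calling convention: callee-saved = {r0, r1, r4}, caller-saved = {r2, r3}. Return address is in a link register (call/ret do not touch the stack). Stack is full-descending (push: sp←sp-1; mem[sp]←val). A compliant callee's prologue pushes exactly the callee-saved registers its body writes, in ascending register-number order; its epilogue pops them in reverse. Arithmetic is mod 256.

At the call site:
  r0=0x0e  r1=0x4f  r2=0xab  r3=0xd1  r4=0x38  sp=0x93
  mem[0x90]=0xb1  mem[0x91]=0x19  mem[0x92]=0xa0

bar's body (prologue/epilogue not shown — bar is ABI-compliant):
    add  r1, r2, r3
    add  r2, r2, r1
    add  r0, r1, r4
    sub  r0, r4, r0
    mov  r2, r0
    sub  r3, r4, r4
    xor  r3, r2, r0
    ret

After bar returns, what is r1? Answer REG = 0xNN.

prologue: push r0 → mem[0x92]=0x0e, sp=0x92
prologue: push r1 → mem[0x91]=0x4f, sp=0x91
body[0] add  r1, r2, r3 → r1=0x7c
body[1] add  r2, r2, r1 → r2=0x27
body[2] add  r0, r1, r4 → r0=0xb4
body[3] sub  r0, r4, r0 → r0=0x84
body[4] mov  r2, r0 → r2=0x84
body[5] sub  r3, r4, r4 → r3=0x00
body[6] xor  r3, r2, r0 → r3=0x00
epilogue: pop r1=0x4f, sp=0x92
epilogue: pop r0=0x0e, sp=0x93
r1 is callee-saved → restored

REG = 0x4f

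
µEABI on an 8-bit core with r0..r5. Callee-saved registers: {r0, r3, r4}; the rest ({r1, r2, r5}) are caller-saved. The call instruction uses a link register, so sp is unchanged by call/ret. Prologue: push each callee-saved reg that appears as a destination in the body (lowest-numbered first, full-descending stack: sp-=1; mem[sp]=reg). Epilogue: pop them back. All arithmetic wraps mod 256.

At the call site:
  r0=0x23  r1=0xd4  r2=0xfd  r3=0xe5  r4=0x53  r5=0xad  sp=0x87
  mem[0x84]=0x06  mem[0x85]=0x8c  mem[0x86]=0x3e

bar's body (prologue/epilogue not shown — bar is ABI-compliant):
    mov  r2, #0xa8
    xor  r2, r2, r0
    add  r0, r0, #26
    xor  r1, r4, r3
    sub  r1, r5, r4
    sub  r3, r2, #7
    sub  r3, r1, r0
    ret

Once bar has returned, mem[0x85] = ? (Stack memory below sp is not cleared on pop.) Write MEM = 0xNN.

prologue: push r0 -> mem[0x86]=0x23, sp=0x86
prologue: push r3 -> mem[0x85]=0xe5, sp=0x85
body[0] mov  r2, #0xa8 -> r2=0xa8
body[1] xor  r2, r2, r0 -> r2=0x8b
body[2] add  r0, r0, #26 -> r0=0x3d
body[3] xor  r1, r4, r3 -> r1=0xb6
body[4] sub  r1, r5, r4 -> r1=0x5a
body[5] sub  r3, r2, #7 -> r3=0x84
body[6] sub  r3, r1, r0 -> r3=0x1d
epilogue: pop r3=0xe5, sp=0x86
epilogue: pop r0=0x23, sp=0x87
prologue pushed ['r0', 'r3'] at ['0x86', '0x85']

MEM = 0xe5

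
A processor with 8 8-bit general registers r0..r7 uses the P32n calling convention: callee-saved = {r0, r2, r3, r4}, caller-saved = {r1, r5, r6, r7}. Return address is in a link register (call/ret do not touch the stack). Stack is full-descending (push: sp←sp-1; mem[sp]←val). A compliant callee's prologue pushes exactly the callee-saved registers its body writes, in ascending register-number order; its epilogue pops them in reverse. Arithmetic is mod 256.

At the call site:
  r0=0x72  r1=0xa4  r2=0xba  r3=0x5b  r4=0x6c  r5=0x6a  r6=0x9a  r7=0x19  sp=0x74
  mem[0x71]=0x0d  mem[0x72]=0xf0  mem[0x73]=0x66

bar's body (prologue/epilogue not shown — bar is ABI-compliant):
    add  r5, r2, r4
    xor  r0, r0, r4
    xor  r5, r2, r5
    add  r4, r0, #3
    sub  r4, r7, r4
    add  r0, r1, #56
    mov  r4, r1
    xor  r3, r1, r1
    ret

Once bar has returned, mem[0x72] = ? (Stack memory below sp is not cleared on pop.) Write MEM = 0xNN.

MEM = 0x5b

prologue: push r0 -> mem[0x73]=0x72, sp=0x73
prologue: push r3 -> mem[0x72]=0x5b, sp=0x72
prologue: push r4 -> mem[0x71]=0x6c, sp=0x71
body[0] add  r5, r2, r4 -> r5=0x26
body[1] xor  r0, r0, r4 -> r0=0x1e
body[2] xor  r5, r2, r5 -> r5=0x9c
body[3] add  r4, r0, #3 -> r4=0x21
body[4] sub  r4, r7, r4 -> r4=0xf8
body[5] add  r0, r1, #56 -> r0=0xdc
body[6] mov  r4, r1 -> r4=0xa4
body[7] xor  r3, r1, r1 -> r3=0x00
epilogue: pop r4=0x6c, sp=0x72
epilogue: pop r3=0x5b, sp=0x73
epilogue: pop r0=0x72, sp=0x74
prologue pushed ['r0', 'r3', 'r4'] at ['0x73', '0x72', '0x71']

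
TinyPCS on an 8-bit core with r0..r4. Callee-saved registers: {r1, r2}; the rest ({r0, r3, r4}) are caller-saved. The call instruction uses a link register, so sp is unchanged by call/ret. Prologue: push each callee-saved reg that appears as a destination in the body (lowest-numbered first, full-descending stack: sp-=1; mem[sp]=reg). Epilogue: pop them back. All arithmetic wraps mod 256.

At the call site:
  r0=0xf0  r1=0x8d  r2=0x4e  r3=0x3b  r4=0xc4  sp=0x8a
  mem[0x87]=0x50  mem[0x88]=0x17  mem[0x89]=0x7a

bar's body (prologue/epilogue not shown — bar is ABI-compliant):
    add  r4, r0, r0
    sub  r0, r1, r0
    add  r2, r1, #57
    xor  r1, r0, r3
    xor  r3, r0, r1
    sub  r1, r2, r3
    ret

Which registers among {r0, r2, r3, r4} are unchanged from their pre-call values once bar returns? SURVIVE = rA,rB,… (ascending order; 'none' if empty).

SURVIVE = r2,r3

prologue: push r1 -> mem[0x89]=0x8d, sp=0x89
prologue: push r2 -> mem[0x88]=0x4e, sp=0x88
body[0] add  r4, r0, r0 -> r4=0xe0
body[1] sub  r0, r1, r0 -> r0=0x9d
body[2] add  r2, r1, #57 -> r2=0xc6
body[3] xor  r1, r0, r3 -> r1=0xa6
body[4] xor  r3, r0, r1 -> r3=0x3b
body[5] sub  r1, r2, r3 -> r1=0x8b
epilogue: pop r2=0x4e, sp=0x89
epilogue: pop r1=0x8d, sp=0x8a
r0: caller-saved, written=True
r2: callee-saved, written=True
r3: caller-saved, written=True
r4: caller-saved, written=True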